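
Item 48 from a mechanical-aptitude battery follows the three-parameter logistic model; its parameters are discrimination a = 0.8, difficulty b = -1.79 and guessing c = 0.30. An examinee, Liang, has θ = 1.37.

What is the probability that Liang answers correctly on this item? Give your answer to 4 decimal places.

0.9483

P(θ) = c + (1 − c) · 1 / (1 + exp(−a(θ − b)))
Exponent: 0.8 × (1.37 − (-1.79)) = 2.5280
1/(1 + e^{-2.5280}) = 0.9261
P = 0.30 + 0.70 × 0.9261 = 0.9483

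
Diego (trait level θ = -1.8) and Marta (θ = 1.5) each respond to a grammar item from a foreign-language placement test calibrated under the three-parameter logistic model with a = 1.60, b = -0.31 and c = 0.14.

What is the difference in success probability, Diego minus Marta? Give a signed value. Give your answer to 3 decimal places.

P(θ) = c + (1 − c) · 1 / (1 + exp(−a(θ − b)))
P(Diego) = 0.2126  [exponent -2.3840]
P(Marta) = 0.9550  [exponent 2.8960]
Difference = 0.2126 − 0.9550 = -0.7424

-0.742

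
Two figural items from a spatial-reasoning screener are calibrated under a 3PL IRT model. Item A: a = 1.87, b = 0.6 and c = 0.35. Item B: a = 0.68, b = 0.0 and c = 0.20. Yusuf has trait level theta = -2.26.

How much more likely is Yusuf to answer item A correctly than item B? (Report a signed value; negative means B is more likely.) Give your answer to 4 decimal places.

0.0115

P(theta) = c + (1 − c) · 1 / (1 + exp(−a(theta − b)))
P_A = 0.3531
P_B = 0.3416
P_A − P_B = 0.0115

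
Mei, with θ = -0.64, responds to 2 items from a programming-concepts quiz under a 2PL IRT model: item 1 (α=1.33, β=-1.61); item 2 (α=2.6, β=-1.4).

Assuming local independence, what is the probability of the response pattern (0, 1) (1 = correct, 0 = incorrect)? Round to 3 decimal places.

0.190

P(θ) = 1 / (1 + exp(−α(θ − β)))
P_1 = 1/(1+e^{-1.2901}) = 0.7842
P_2 = 1/(1+e^{-1.9760}) = 0.8783
L = (1−P_1) × P_2 = 0.2158 × 0.8783 = 0.18956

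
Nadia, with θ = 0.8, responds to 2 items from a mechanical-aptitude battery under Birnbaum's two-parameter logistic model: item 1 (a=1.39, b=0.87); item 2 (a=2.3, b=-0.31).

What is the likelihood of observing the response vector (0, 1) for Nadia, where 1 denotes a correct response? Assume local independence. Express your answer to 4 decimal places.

P(θ) = 1 / (1 + exp(−a(θ − b)))
P_1 = 1/(1+e^{0.0973}) = 0.4757
P_2 = 1/(1+e^{-2.5530}) = 0.9278
L = (1−P_1) × P_2 = 0.5243 × 0.9278 = 0.48644

0.4864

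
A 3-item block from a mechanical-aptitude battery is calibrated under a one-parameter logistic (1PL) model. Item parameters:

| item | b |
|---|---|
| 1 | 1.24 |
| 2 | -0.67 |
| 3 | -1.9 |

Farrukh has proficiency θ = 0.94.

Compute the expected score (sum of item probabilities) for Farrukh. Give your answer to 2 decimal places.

2.20

P(θ) = 1 / (1 + exp(−(θ − b)))
P_1 = 1/(1+e^{0.3000}) = 0.4256
P_2 = 1/(1+e^{-1.6100}) = 0.8334
P_3 = 1/(1+e^{-2.8400}) = 0.9448
E[score] = 0.4256 + 0.8334 + 0.9448 = 2.2038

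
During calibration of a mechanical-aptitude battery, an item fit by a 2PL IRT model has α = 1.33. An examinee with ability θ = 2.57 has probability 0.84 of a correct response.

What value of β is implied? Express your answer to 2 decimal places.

P(θ) = 1 / (1 + exp(−α(θ − β)))
logit(0.84) = ln(0.84/0.16) = 1.6582
β = θ − logit/(α) = 2.57 − 1.6582/1.3300 = 1.3232

1.32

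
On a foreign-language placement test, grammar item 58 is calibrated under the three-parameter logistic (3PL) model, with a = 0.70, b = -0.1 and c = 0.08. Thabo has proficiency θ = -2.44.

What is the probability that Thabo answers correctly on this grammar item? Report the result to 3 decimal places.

P(θ) = c + (1 − c) · 1 / (1 + exp(−a(θ − b)))
Exponent: 0.70 × (-2.44 − (-0.1)) = -1.6380
1/(1 + e^{1.6380}) = 0.1627
P = 0.08 + 0.92 × 0.1627 = 0.2297

0.230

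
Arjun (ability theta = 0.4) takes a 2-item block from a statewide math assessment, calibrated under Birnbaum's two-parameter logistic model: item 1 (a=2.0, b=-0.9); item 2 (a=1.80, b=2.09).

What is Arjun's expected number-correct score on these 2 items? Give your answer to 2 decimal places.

P(theta) = 1 / (1 + exp(−a(theta − b)))
P_1 = 1/(1+e^{-2.6000}) = 0.9309
P_2 = 1/(1+e^{3.0420}) = 0.0456
E[score] = 0.9309 + 0.0456 = 0.9764

0.98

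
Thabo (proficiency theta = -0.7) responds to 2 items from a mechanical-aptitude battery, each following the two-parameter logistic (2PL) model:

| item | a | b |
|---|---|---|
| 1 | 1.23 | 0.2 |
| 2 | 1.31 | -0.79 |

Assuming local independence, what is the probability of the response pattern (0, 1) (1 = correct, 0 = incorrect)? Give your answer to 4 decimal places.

0.3979

P(theta) = 1 / (1 + exp(−a(theta − b)))
P_1 = 1/(1+e^{1.1070}) = 0.2484
P_2 = 1/(1+e^{-0.1179}) = 0.5294
L = (1−P_1) × P_2 = 0.7516 × 0.5294 = 0.39791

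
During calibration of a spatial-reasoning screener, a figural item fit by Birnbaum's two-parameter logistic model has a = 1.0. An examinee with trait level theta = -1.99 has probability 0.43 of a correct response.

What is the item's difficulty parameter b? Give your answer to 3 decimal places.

-1.708

P(theta) = 1 / (1 + exp(−a(theta − b)))
logit(0.43) = ln(0.43/0.57) = -0.2819
b = theta − logit/(a) = -1.99 − (-0.2819)/1.0000 = -1.7081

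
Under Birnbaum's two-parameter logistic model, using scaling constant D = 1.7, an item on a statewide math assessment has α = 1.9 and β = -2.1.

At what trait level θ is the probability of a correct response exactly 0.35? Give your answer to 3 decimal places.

P(θ) = 1 / (1 + exp(−D·α(θ − β)))
logit = ln(0.3500/0.6500) = -0.6190
θ = β + logit/(1.7·α) = -2.1 + (-0.6190)/3.2300 = -2.2917

-2.292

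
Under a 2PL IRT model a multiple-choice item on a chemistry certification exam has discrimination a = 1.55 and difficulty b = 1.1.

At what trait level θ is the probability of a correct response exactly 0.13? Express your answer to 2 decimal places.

-0.13

P(θ) = 1 / (1 + exp(−a(θ − b)))
logit = ln(0.1300/0.8700) = -1.9010
θ = b + logit/(a) = 1.1 + (-1.9010)/1.5500 = -0.1264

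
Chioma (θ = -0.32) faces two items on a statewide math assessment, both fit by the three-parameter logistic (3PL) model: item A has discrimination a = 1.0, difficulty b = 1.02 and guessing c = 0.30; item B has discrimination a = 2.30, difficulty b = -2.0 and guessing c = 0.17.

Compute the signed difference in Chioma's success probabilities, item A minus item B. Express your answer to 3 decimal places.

-0.538

P(θ) = c + (1 − c) · 1 / (1 + exp(−a(θ − b)))
P_A = 0.4453
P_B = 0.9829
P_A − P_B = -0.5377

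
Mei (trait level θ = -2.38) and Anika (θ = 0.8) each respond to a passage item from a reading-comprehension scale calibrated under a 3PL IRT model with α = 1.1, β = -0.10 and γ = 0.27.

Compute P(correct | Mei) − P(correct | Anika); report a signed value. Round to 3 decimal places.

-0.477

P(θ) = γ + (1 − γ) · 1 / (1 + exp(−α(θ − β)))
P(Mei) = 0.3250  [exponent -2.5080]
P(Anika) = 0.8022  [exponent 0.9900]
Difference = 0.3250 − 0.8022 = -0.4773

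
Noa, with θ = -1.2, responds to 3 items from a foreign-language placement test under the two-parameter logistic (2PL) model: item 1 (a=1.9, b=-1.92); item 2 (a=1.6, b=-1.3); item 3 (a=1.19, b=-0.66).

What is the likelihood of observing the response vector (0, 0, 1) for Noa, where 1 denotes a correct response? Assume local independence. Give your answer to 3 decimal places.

P(θ) = 1 / (1 + exp(−a(θ − b)))
P_1 = 1/(1+e^{-1.3680}) = 0.7971
P_2 = 1/(1+e^{-0.1600}) = 0.5399
P_3 = 1/(1+e^{0.6426}) = 0.3447
L = (1−P_1) × (1−P_2) × P_3 = 0.2029 × 0.4601 × 0.3447 = 0.03218

0.032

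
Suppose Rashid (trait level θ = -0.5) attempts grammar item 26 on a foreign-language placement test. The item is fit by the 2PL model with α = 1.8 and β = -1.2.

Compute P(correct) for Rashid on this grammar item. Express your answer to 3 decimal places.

P(θ) = 1 / (1 + exp(−α(θ − β)))
Exponent: 1.8 × (-0.5 − (-1.2)) = 1.2600
1/(1 + e^{-1.2600}) = 0.7790

0.779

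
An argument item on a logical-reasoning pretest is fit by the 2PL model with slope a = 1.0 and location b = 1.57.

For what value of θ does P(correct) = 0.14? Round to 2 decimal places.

-0.25

P(θ) = 1 / (1 + exp(−a(θ − b)))
logit = ln(0.1400/0.8600) = -1.8153
θ = b + logit/(a) = 1.57 + (-1.8153)/1.0000 = -0.2453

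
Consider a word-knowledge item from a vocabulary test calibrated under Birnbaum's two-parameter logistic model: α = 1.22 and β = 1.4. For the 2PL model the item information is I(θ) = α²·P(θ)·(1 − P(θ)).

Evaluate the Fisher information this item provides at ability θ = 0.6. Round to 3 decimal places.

P = 1/(1+e^{0.9760}) = 0.2737
P(1−P) = 0.2737 × 0.7263 = 0.1988
I = α² × P(1−P) = 1.22² × 0.1988 = 0.29587

0.296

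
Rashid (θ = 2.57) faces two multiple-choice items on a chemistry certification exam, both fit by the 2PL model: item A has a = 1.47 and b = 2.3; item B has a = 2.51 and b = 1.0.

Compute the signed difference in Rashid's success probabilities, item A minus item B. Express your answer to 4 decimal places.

P(θ) = 1 / (1 + exp(−a(θ − b)))
P_A = 0.5979
P_B = 0.9809
P_A − P_B = -0.3830

-0.3830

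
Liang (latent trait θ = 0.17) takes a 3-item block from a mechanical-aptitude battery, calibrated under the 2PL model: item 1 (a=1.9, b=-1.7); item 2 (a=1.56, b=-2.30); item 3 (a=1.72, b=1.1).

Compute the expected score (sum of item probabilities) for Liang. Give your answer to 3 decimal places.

2.119

P(θ) = 1 / (1 + exp(−a(θ − b)))
P_1 = 1/(1+e^{-3.5530}) = 0.9722
P_2 = 1/(1+e^{-3.8532}) = 0.9792
P_3 = 1/(1+e^{1.5996}) = 0.1680
E[score] = 0.9722 + 0.9792 + 0.1680 = 2.1194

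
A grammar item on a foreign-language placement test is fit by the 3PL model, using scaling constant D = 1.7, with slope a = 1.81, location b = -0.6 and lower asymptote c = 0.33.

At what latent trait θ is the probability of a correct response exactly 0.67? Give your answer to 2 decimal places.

-0.59

P(θ) = c + (1 − c) · 1 / (1 + exp(−D·a(θ − b)))
Remove guessing floor: (0.67 − 0.33)/(1 − 0.33) = 0.5075
logit = ln(0.5075/0.4925) = 0.0299
θ = b + logit/(1.7·a) = -0.6 + 0.0299/3.0770 = -0.5903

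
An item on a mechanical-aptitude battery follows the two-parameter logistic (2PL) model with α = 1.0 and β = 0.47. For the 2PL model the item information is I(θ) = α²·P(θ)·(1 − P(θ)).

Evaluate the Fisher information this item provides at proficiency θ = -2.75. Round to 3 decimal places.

0.037

P = 1/(1+e^{3.2200}) = 0.0384
P(1−P) = 0.0384 × 0.9616 = 0.0369
I = α² × P(1−P) = 1.0² × 0.0369 = 0.03694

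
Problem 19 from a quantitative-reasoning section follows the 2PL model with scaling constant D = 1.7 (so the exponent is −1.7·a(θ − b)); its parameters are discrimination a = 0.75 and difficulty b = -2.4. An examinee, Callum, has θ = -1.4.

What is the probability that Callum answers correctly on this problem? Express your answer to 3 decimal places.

P(θ) = 1 / (1 + exp(−D·a(θ − b)))
Exponent: 1.7 × 0.75 × (-1.4 − (-2.4)) = 1.2750
1/(1 + e^{-1.2750}) = 0.7816
P = 0.7816

0.782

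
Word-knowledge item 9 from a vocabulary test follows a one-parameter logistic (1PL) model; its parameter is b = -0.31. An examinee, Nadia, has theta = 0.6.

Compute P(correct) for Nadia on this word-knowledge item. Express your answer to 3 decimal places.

0.713

P(theta) = 1 / (1 + exp(−(theta − b)))
Exponent: (0.6 − (-0.31)) = 0.9100
1/(1 + e^{-0.9100}) = 0.7130
P = 0.7130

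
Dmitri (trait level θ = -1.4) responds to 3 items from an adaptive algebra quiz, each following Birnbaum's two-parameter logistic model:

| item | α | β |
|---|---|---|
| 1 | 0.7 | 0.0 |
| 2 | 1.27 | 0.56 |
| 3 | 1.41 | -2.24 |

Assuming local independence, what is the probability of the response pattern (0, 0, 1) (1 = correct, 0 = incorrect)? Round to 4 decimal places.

P(θ) = 1 / (1 + exp(−α(θ − β)))
P_1 = 1/(1+e^{0.9800}) = 0.2729
P_2 = 1/(1+e^{2.4892}) = 0.0766
P_3 = 1/(1+e^{-1.1844}) = 0.7657
L = (1−P_1) × (1−P_2) × P_3 = 0.7271 × 0.9234 × 0.7657 = 0.51412

0.5141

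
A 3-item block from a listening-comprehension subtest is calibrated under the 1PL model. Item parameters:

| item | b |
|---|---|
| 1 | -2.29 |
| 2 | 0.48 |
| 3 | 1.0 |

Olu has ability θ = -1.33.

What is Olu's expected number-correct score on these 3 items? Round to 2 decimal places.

P(θ) = 1 / (1 + exp(−(θ − b)))
P_1 = 1/(1+e^{-0.9600}) = 0.7231
P_2 = 1/(1+e^{1.8100}) = 0.1406
P_3 = 1/(1+e^{2.3300}) = 0.0887
E[score] = 0.7231 + 0.1406 + 0.0887 = 0.9524

0.95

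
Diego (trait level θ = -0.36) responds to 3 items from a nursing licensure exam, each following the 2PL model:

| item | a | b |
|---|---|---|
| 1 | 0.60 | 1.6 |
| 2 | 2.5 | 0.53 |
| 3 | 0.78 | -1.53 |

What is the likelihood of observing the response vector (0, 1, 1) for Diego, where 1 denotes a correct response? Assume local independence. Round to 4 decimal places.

0.0532

P(θ) = 1 / (1 + exp(−a(θ − b)))
P_1 = 1/(1+e^{1.1760}) = 0.2358
P_2 = 1/(1+e^{2.2250}) = 0.0975
P_3 = 1/(1+e^{-0.9126}) = 0.7135
L = (1−P_1) × P_2 × P_3 = 0.7642 × 0.0975 × 0.7135 = 0.05318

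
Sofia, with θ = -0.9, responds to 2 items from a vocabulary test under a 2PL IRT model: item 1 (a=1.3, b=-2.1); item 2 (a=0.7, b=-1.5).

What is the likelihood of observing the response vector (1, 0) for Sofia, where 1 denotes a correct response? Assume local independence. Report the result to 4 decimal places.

P(θ) = 1 / (1 + exp(−a(θ − b)))
P_1 = 1/(1+e^{-1.5600}) = 0.8264
P_2 = 1/(1+e^{-0.4200}) = 0.6035
L = P_1 × (1−P_2) = 0.8264 × 0.3965 = 0.32766

0.3277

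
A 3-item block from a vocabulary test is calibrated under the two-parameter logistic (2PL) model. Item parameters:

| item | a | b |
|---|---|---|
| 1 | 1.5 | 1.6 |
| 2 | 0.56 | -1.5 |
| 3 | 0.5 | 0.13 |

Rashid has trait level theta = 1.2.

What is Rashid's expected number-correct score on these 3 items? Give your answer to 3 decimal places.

1.804

P(theta) = 1 / (1 + exp(−a(theta − b)))
P_1 = 1/(1+e^{0.6000}) = 0.3543
P_2 = 1/(1+e^{-1.5120}) = 0.8194
P_3 = 1/(1+e^{-0.5350}) = 0.6306
E[score] = 0.3543 + 0.8194 + 0.6306 = 1.8043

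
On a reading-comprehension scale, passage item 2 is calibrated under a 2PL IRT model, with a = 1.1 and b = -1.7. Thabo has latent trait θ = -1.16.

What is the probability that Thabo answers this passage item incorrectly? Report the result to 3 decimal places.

0.356

P(θ) = 1 / (1 + exp(−a(θ − b)))
Exponent: 1.1 × (-1.16 − (-1.7)) = 0.5940
1/(1 + e^{-0.5940}) = 0.6443
P(incorrect) = 1 − 0.6443 = 0.3557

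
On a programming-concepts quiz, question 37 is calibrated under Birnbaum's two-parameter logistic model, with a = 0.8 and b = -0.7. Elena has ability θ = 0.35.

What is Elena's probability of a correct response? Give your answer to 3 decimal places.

0.698

P(θ) = 1 / (1 + exp(−a(θ − b)))
Exponent: 0.8 × (0.35 − (-0.7)) = 0.8400
1/(1 + e^{-0.8400}) = 0.6985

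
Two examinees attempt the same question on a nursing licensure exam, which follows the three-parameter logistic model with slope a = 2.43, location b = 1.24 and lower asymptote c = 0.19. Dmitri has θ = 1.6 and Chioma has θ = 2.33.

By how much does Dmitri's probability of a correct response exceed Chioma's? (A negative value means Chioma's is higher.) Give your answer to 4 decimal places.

P(θ) = c + (1 − c) · 1 / (1 + exp(−a(θ − b)))
P(Dmitri) = 0.7617  [exponent 0.8748]
P(Chioma) = 0.9465  [exponent 2.6487]
Difference = 0.7617 − 0.9465 = -0.1848

-0.1848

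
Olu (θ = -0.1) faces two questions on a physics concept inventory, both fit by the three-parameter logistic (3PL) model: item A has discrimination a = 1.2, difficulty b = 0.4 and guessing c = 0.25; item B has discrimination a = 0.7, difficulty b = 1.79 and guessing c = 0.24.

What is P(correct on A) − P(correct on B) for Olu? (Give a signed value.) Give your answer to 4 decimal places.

0.1159

P(θ) = c + (1 − c) · 1 / (1 + exp(−a(θ − b)))
P_A = 0.5158
P_B = 0.3998
P_A − P_B = 0.1159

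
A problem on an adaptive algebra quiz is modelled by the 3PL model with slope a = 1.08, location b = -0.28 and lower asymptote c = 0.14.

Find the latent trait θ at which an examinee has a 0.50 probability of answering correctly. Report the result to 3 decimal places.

P(θ) = c + (1 − c) · 1 / (1 + exp(−a(θ − b)))
Remove guessing floor: (0.50 − 0.14)/(1 − 0.14) = 0.4186
logit = ln(0.4186/0.5814) = -0.3285
θ = b + logit/(a) = -0.28 + (-0.3285)/1.0800 = -0.5842

-0.584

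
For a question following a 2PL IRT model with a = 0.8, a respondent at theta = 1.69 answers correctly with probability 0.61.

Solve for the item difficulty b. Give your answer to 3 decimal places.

P(theta) = 1 / (1 + exp(−a(theta − b)))
logit(0.61) = ln(0.61/0.39) = 0.4473
b = theta − logit/(a) = 1.69 − 0.4473/0.8000 = 1.1309

1.131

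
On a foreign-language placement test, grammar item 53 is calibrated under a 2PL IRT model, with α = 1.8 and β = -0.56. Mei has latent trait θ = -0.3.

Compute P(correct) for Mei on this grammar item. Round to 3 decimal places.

P(θ) = 1 / (1 + exp(−α(θ − β)))
Exponent: 1.8 × (-0.3 − (-0.56)) = 0.4680
1/(1 + e^{-0.4680}) = 0.6149

0.615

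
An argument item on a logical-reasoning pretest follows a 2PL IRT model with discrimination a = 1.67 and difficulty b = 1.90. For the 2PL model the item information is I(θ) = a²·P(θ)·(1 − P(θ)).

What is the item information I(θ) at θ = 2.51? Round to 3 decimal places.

P = 1/(1+e^{-1.0187}) = 0.7347
P(1−P) = 0.7347 × 0.2653 = 0.1949
I = a² × P(1−P) = 1.67² × 0.1949 = 0.54358

0.544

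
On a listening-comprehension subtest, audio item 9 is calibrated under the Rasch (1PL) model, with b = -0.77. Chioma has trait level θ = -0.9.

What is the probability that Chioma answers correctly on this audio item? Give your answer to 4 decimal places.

P(θ) = 1 / (1 + exp(−(θ − b)))
Exponent: (-0.9 − (-0.77)) = -0.1300
1/(1 + e^{0.1300}) = 0.4675
P = 0.4675

0.4675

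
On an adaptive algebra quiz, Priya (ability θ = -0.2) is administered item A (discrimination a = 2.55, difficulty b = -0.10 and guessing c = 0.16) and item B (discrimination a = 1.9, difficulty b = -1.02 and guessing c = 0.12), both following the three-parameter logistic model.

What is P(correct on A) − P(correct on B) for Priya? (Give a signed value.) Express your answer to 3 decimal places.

-0.320

P(θ) = c + (1 − c) · 1 / (1 + exp(−a(θ − b)))
P_A = 0.5267
P_B = 0.8469
P_A − P_B = -0.3202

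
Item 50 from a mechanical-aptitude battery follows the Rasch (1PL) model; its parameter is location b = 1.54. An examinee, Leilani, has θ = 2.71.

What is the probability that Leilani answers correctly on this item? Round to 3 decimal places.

P(θ) = 1 / (1 + exp(−(θ − b)))
Exponent: (2.71 − 1.54) = 1.1700
1/(1 + e^{-1.1700}) = 0.7631
P = 0.7631

0.763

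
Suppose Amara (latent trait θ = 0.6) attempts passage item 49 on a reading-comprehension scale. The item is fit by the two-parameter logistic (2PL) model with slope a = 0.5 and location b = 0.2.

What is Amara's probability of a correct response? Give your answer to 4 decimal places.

0.5498

P(θ) = 1 / (1 + exp(−a(θ − b)))
Exponent: 0.5 × (0.6 − 0.2) = 0.2000
1/(1 + e^{-0.2000}) = 0.5498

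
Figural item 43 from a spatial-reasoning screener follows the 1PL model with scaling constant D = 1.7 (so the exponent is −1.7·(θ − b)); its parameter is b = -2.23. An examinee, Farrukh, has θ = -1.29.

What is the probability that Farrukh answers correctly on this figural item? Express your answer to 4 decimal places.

0.8317

P(θ) = 1 / (1 + exp(−D·(θ − b)))
Exponent: 1.7 × (-1.29 − (-2.23)) = 1.5980
1/(1 + e^{-1.5980}) = 0.8317
P = 0.8317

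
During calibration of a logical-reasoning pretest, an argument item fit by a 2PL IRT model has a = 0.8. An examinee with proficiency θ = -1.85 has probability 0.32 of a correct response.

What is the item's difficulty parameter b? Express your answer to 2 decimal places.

P(θ) = 1 / (1 + exp(−a(θ − b)))
logit(0.32) = ln(0.32/0.68) = -0.7538
b = θ − logit/(a) = -1.85 − (-0.7538)/0.8000 = -0.9078

-0.91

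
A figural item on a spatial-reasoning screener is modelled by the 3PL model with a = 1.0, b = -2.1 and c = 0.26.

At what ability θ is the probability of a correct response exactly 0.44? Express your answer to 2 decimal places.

-3.23

P(θ) = c + (1 − c) · 1 / (1 + exp(−a(θ − b)))
Remove guessing floor: (0.44 − 0.26)/(1 − 0.26) = 0.2432
logit = ln(0.2432/0.7568) = -1.1350
θ = b + logit/(a) = -2.1 + (-1.1350)/1.0000 = -3.2350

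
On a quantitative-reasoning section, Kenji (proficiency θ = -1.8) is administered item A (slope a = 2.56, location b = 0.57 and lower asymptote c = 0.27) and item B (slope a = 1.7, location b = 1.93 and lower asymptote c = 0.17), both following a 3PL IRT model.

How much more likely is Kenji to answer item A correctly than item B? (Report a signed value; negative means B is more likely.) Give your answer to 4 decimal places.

P(θ) = c + (1 − c) · 1 / (1 + exp(−a(θ − b)))
P_A = 0.2717
P_B = 0.1715
P_A − P_B = 0.1002

0.1002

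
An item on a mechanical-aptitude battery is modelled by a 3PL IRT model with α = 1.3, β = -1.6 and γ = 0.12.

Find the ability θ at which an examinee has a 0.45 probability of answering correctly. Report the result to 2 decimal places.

-1.99

P(θ) = γ + (1 − γ) · 1 / (1 + exp(−α(θ − β)))
Remove guessing floor: (0.45 − 0.12)/(1 − 0.12) = 0.3750
logit = ln(0.3750/0.6250) = -0.5108
θ = β + logit/(α) = -1.6 + (-0.5108)/1.3000 = -1.9929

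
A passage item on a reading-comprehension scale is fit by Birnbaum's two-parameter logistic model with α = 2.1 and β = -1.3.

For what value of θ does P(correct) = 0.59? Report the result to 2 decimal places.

P(θ) = 1 / (1 + exp(−α(θ − β)))
logit = ln(0.5900/0.4100) = 0.3640
θ = β + logit/(α) = -1.3 + 0.3640/2.1000 = -1.1267

-1.13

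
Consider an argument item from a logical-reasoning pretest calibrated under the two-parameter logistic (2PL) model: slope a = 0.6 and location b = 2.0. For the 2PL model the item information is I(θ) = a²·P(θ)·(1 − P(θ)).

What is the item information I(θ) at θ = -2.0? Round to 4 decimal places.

0.0275

P = 1/(1+e^{2.4000}) = 0.0832
P(1−P) = 0.0832 × 0.9168 = 0.0763
I = a² × P(1−P) = 0.6² × 0.0763 = 0.02745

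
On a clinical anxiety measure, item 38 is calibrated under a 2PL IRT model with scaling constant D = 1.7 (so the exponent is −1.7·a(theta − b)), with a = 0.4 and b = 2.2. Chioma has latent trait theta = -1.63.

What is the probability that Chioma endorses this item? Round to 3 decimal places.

P(theta) = 1 / (1 + exp(−D·a(theta − b)))
Exponent: 1.7 × 0.4 × (-1.63 − 2.2) = -2.6044
1/(1 + e^{2.6044}) = 0.0689
P = 0.0689

0.069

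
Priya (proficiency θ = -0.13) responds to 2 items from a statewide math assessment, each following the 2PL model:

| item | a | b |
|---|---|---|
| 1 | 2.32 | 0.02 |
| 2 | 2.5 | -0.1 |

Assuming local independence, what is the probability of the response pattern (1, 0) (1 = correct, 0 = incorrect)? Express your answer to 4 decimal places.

0.2147

P(θ) = 1 / (1 + exp(−a(θ − b)))
P_1 = 1/(1+e^{0.3480}) = 0.4139
P_2 = 1/(1+e^{0.0750}) = 0.4813
L = P_1 × (1−P_2) = 0.4139 × 0.5187 = 0.21469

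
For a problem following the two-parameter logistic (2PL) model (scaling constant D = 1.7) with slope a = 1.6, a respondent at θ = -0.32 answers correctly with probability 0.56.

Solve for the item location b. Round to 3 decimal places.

-0.409

P(θ) = 1 / (1 + exp(−D·a(θ − b)))
logit(0.56) = ln(0.56/0.44) = 0.2412
b = θ − logit/(1.7·a) = -0.32 − 0.2412/2.7200 = -0.4087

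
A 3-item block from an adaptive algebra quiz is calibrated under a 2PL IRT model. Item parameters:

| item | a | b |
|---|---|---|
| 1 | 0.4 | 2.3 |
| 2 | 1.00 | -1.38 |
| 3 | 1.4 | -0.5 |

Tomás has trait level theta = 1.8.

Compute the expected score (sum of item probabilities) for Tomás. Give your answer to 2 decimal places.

P(theta) = 1 / (1 + exp(−a(theta − b)))
P_1 = 1/(1+e^{0.2000}) = 0.4502
P_2 = 1/(1+e^{-3.1800}) = 0.9601
P_3 = 1/(1+e^{-3.2200}) = 0.9616
E[score] = 0.4502 + 0.9601 + 0.9616 = 2.3718

2.37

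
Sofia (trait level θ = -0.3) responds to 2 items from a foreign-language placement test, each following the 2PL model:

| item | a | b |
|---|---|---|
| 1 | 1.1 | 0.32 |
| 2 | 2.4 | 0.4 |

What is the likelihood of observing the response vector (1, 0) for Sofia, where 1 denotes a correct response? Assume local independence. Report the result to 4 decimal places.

P(θ) = 1 / (1 + exp(−a(θ − b)))
P_1 = 1/(1+e^{0.6820}) = 0.3358
P_2 = 1/(1+e^{1.6800}) = 0.1571
L = P_1 × (1−P_2) = 0.3358 × 0.8429 = 0.28306

0.2831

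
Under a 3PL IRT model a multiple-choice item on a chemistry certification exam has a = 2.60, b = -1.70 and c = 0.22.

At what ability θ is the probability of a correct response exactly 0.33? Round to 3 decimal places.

P(θ) = c + (1 − c) · 1 / (1 + exp(−a(θ − b)))
Remove guessing floor: (0.33 − 0.22)/(1 − 0.22) = 0.1410
logit = ln(0.1410/0.8590) = -1.8068
θ = b + logit/(a) = -1.70 + (-1.8068)/2.6000 = -2.3949

-2.395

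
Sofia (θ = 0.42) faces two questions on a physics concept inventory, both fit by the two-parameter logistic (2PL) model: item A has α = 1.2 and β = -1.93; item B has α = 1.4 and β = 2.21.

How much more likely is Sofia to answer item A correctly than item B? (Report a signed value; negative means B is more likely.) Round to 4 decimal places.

P(θ) = 1 / (1 + exp(−α(θ − β)))
P_A = 0.9437
P_B = 0.0754
P_A − P_B = 0.8683

0.8683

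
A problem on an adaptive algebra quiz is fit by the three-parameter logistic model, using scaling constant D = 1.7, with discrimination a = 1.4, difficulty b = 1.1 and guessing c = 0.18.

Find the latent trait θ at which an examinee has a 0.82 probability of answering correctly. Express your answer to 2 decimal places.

P(θ) = c + (1 − c) · 1 / (1 + exp(−D·a(θ − b)))
Remove guessing floor: (0.82 − 0.18)/(1 − 0.18) = 0.7805
logit = ln(0.7805/0.2195) = 1.2685
θ = b + logit/(1.7·a) = 1.1 + 1.2685/2.3800 = 1.6330

1.63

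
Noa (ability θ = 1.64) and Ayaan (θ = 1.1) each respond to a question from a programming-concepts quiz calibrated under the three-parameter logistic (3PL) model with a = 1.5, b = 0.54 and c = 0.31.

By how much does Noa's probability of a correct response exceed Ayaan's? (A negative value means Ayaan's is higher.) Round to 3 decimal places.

0.097

P(θ) = c + (1 − c) · 1 / (1 + exp(−a(θ − b)))
P(Noa) = 0.8888  [exponent 1.6500]
P(Ayaan) = 0.7919  [exponent 0.8400]
Difference = 0.8888 − 0.7919 = 0.0969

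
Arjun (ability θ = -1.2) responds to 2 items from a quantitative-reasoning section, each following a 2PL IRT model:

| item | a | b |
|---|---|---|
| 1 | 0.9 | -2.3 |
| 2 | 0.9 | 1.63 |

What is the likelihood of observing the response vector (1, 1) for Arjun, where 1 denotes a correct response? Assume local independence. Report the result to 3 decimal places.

0.053

P(θ) = 1 / (1 + exp(−a(θ − b)))
P_1 = 1/(1+e^{-0.9900}) = 0.7291
P_2 = 1/(1+e^{2.5470}) = 0.0726
L = P_1 × P_2 = 0.7291 × 0.0726 = 0.05295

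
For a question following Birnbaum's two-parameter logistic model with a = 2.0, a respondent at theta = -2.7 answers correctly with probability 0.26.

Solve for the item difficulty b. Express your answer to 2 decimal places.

P(theta) = 1 / (1 + exp(−a(theta − b)))
logit(0.26) = ln(0.26/0.74) = -1.0460
b = theta − logit/(a) = -2.7 − (-1.0460)/2.0000 = -2.1770

-2.18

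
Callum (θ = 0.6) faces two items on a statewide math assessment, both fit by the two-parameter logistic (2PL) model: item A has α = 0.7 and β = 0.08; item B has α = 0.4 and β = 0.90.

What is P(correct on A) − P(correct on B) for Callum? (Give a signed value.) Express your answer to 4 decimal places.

P(θ) = 1 / (1 + exp(−α(θ − β)))
P_A = 0.5900
P_B = 0.4700
P_A − P_B = 0.1200

0.1200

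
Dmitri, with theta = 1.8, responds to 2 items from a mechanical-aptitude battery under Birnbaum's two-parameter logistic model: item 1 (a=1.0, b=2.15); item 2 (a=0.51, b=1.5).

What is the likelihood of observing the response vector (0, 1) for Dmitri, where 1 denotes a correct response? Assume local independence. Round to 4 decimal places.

0.3157

P(theta) = 1 / (1 + exp(−a(theta − b)))
P_1 = 1/(1+e^{0.3500}) = 0.4134
P_2 = 1/(1+e^{-0.1530}) = 0.5382
L = (1−P_1) × P_2 = 0.5866 × 0.5382 = 0.31570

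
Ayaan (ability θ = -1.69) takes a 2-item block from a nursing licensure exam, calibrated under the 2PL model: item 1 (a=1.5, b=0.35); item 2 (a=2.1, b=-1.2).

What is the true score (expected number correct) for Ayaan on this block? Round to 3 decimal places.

P(θ) = 1 / (1 + exp(−a(θ − b)))
P_1 = 1/(1+e^{3.0600}) = 0.0448
P_2 = 1/(1+e^{1.0290}) = 0.2633
E[score] = 0.0448 + 0.2633 = 0.3081

0.308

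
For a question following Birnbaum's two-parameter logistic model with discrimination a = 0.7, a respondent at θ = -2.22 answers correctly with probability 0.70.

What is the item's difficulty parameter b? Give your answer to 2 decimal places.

-3.43

P(θ) = 1 / (1 + exp(−a(θ − b)))
logit(0.70) = ln(0.70/0.30) = 0.8473
b = θ − logit/(a) = -2.22 − 0.8473/0.7000 = -3.4304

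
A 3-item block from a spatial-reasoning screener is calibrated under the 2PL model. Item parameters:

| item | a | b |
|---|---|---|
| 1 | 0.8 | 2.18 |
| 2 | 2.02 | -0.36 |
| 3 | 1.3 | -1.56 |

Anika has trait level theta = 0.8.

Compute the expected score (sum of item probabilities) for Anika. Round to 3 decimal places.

2.117

P(theta) = 1 / (1 + exp(−a(theta − b)))
P_1 = 1/(1+e^{1.1040}) = 0.2490
P_2 = 1/(1+e^{-2.3432}) = 0.9124
P_3 = 1/(1+e^{-3.0680}) = 0.9556
E[score] = 0.2490 + 0.9124 + 0.9556 = 2.1169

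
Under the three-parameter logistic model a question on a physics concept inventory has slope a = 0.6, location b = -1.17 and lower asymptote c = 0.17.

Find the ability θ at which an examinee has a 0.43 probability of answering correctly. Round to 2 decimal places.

-2.48

P(θ) = c + (1 − c) · 1 / (1 + exp(−a(θ − b)))
Remove guessing floor: (0.43 − 0.17)/(1 − 0.17) = 0.3133
logit = ln(0.3133/0.6867) = -0.7850
θ = b + logit/(a) = -1.17 + (-0.7850)/0.6000 = -2.4783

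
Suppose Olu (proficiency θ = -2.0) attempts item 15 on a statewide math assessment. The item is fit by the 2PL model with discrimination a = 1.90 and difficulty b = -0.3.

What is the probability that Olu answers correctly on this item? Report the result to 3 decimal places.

0.038

P(θ) = 1 / (1 + exp(−a(θ − b)))
Exponent: 1.90 × (-2.0 − (-0.3)) = -3.2300
1/(1 + e^{3.2300}) = 0.0381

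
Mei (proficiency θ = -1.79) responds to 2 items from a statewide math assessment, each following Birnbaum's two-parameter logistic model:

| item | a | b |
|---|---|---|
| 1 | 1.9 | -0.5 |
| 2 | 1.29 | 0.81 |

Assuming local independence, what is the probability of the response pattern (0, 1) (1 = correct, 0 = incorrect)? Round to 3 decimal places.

P(θ) = 1 / (1 + exp(−a(θ − b)))
P_1 = 1/(1+e^{2.4510}) = 0.0794
P_2 = 1/(1+e^{3.3540}) = 0.0338
L = (1−P_1) × P_2 = 0.9206 × 0.0338 = 0.03108

0.031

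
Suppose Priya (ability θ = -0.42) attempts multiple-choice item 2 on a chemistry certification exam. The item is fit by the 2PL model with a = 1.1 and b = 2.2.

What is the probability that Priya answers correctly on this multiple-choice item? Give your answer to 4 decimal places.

0.0531

P(θ) = 1 / (1 + exp(−a(θ − b)))
Exponent: 1.1 × (-0.42 − 2.2) = -2.8820
1/(1 + e^{2.8820}) = 0.0531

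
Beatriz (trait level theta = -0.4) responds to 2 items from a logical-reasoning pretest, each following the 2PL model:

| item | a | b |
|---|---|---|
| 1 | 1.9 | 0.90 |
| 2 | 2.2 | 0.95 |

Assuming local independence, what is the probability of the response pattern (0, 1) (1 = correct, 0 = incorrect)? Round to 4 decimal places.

P(theta) = 1 / (1 + exp(−a(theta − b)))
P_1 = 1/(1+e^{2.4700}) = 0.0780
P_2 = 1/(1+e^{2.9700}) = 0.0488
L = (1−P_1) × P_2 = 0.9220 × 0.0488 = 0.04499

0.0450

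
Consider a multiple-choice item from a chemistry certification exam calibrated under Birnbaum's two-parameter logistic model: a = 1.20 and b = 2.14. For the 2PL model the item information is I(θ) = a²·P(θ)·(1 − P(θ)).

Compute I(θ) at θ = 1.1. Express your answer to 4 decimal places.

P = 1/(1+e^{1.2480}) = 0.2230
P(1−P) = 0.2230 × 0.7770 = 0.1733
I = a² × P(1−P) = 1.20² × 0.1733 = 0.24955

0.2495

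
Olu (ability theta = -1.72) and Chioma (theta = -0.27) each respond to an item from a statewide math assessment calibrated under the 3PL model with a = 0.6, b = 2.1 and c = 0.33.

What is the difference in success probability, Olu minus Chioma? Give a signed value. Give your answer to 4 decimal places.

P(theta) = c + (1 − c) · 1 / (1 + exp(−a(theta − b)))
P(Olu) = 0.3915  [exponent -2.2920]
P(Chioma) = 0.4602  [exponent -1.4220]
Difference = 0.3915 − 0.4602 = -0.0687

-0.0687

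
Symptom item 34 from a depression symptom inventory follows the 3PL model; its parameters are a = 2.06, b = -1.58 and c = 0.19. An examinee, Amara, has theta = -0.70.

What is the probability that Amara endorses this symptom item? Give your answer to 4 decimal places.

0.8864

P(theta) = c + (1 − c) · 1 / (1 + exp(−a(theta − b)))
Exponent: 2.06 × (-0.70 − (-1.58)) = 1.8128
1/(1 + e^{-1.8128}) = 0.8597
P = 0.19 + 0.81 × 0.8597 = 0.8864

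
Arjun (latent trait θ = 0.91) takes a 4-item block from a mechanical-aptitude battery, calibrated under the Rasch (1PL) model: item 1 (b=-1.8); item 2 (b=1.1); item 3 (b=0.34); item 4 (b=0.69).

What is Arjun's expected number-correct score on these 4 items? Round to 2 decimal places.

2.58

P(θ) = 1 / (1 + exp(−(θ − b)))
P_1 = 1/(1+e^{-2.7100}) = 0.9376
P_2 = 1/(1+e^{0.1900}) = 0.4526
P_3 = 1/(1+e^{-0.5700}) = 0.6388
P_4 = 1/(1+e^{-0.2200}) = 0.5548
E[score] = 0.9376 + 0.4526 + 0.6388 + 0.5548 = 2.5838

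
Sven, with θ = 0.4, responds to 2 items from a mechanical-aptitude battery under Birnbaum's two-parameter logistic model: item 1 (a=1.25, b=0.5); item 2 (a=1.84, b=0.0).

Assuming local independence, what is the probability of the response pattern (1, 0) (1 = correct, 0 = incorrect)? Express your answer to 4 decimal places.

0.1518

P(θ) = 1 / (1 + exp(−a(θ − b)))
P_1 = 1/(1+e^{0.1250}) = 0.4688
P_2 = 1/(1+e^{-0.7360}) = 0.6761
L = P_1 × (1−P_2) = 0.4688 × 0.3239 = 0.15183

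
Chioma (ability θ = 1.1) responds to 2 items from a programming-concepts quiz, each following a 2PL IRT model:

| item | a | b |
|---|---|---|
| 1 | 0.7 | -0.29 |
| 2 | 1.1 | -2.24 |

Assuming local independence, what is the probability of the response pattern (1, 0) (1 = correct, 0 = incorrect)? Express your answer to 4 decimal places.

P(θ) = 1 / (1 + exp(−a(θ − b)))
P_1 = 1/(1+e^{-0.9730}) = 0.7257
P_2 = 1/(1+e^{-3.6740}) = 0.9753
L = P_1 × (1−P_2) = 0.7257 × 0.0247 = 0.01796

0.0180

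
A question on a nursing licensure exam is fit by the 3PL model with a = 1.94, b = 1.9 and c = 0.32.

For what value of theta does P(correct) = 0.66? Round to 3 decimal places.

P(theta) = c + (1 − c) · 1 / (1 + exp(−a(theta − b)))
Remove guessing floor: (0.66 − 0.32)/(1 − 0.32) = 0.5000
logit = ln(0.5000/0.5000) = 0.0000
theta = b + logit/(a) = 1.9 + 0.0000/1.9400 = 1.9000

1.900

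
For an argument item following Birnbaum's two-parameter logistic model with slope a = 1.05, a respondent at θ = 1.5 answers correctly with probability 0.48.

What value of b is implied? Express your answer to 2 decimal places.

P(θ) = 1 / (1 + exp(−a(θ − b)))
logit(0.48) = ln(0.48/0.52) = -0.0800
b = θ − logit/(a) = 1.5 − (-0.0800)/1.0500 = 1.5762

1.58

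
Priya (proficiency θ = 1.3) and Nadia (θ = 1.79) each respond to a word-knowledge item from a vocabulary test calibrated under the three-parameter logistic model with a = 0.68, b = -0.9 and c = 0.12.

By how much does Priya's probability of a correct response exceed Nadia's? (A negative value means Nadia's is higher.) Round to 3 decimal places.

-0.039

P(θ) = c + (1 − c) · 1 / (1 + exp(−a(θ − b)))
P(Priya) = 0.8389  [exponent 1.4960]
P(Nadia) = 0.8783  [exponent 1.8292]
Difference = 0.8389 − 0.8783 = -0.0393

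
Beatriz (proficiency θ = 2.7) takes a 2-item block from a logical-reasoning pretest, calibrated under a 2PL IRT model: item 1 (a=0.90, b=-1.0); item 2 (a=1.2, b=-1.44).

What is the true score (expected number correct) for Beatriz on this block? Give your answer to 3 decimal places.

P(θ) = 1 / (1 + exp(−a(θ − b)))
P_1 = 1/(1+e^{-3.3300}) = 0.9654
P_2 = 1/(1+e^{-4.9680}) = 0.9931
E[score] = 0.9654 + 0.9931 = 1.9585

1.959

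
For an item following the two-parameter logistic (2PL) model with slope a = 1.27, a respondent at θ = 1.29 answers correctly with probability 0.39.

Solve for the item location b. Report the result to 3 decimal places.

P(θ) = 1 / (1 + exp(−a(θ − b)))
logit(0.39) = ln(0.39/0.61) = -0.4473
b = θ − logit/(a) = 1.29 − (-0.4473)/1.2700 = 1.6422

1.642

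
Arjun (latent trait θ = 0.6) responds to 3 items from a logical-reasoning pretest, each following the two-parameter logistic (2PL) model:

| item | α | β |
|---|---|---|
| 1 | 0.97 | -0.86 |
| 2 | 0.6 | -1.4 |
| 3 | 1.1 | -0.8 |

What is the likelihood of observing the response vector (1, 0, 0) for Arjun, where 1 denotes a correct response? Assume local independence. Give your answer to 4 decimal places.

0.0329

P(θ) = 1 / (1 + exp(−α(θ − β)))
P_1 = 1/(1+e^{-1.4162}) = 0.8047
P_2 = 1/(1+e^{-1.2000}) = 0.7685
P_3 = 1/(1+e^{-1.5400}) = 0.8235
L = P_1 × (1−P_2) × (1−P_3) = 0.8047 × 0.2315 × 0.1765 = 0.03288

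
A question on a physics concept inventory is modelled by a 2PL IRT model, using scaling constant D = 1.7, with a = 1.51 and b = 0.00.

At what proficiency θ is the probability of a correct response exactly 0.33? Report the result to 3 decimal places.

P(θ) = 1 / (1 + exp(−D·a(θ − b)))
logit = ln(0.3300/0.6700) = -0.7082
θ = b + logit/(1.7·a) = 0.00 + (-0.7082)/2.5670 = -0.2759

-0.276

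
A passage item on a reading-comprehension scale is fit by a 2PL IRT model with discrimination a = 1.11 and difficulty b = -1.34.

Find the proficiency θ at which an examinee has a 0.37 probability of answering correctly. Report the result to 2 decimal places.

P(θ) = 1 / (1 + exp(−a(θ − b)))
logit = ln(0.3700/0.6300) = -0.5322
θ = b + logit/(a) = -1.34 + (-0.5322)/1.1100 = -1.8195

-1.82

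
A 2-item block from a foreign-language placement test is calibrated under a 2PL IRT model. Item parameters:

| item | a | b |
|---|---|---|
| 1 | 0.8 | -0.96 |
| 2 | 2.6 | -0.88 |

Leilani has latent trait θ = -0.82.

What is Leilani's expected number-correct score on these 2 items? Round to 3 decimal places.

1.067

P(θ) = 1 / (1 + exp(−a(θ − b)))
P_1 = 1/(1+e^{-0.1120}) = 0.5280
P_2 = 1/(1+e^{-0.1560}) = 0.5389
E[score] = 0.5280 + 0.5389 = 1.0669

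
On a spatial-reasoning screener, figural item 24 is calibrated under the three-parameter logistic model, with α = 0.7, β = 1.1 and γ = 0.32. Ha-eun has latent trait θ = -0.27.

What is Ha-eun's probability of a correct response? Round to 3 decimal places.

0.508

P(θ) = γ + (1 − γ) · 1 / (1 + exp(−α(θ − β)))
Exponent: 0.7 × (-0.27 − 1.1) = -0.9590
1/(1 + e^{0.9590}) = 0.2771
P = 0.32 + 0.68 × 0.2771 = 0.5084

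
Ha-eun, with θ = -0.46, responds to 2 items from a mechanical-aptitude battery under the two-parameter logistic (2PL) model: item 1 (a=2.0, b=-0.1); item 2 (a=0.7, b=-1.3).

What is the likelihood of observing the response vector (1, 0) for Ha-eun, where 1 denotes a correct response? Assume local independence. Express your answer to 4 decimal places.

0.1169

P(θ) = 1 / (1 + exp(−a(θ − b)))
P_1 = 1/(1+e^{0.7200}) = 0.3274
P_2 = 1/(1+e^{-0.5880}) = 0.6429
L = P_1 × (1−P_2) = 0.3274 × 0.3571 = 0.11691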